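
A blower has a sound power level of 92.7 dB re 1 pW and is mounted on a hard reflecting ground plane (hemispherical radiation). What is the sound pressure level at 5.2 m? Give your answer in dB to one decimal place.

70.4 dB

Free-field hemispherical radiation: L_p = L_w − 10·log₁₀(2π·r²), r = 5.2 m.
2π·r² = 169.9 m², 10·log₁₀ of that is 22.302 dB.
L_p = 92.7 − 22.302 = 70.40 dB.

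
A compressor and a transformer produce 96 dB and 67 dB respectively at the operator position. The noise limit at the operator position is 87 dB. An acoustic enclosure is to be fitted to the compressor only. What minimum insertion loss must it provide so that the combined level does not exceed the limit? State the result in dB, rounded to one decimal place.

Everything except the compressor sums to 10^(67/10) = 5.012e+06 in linear terms, 67.00 dB.
The limit corresponds to 10^(87/10) = 5.012e+08; subtracting the fixed part leaves 4.962e+08 for the compressor, i.e. 86.96 dB.
So the compressor must be reduced from 96 to 86.96 dB: IL = 9.04 dB.

9.0 dB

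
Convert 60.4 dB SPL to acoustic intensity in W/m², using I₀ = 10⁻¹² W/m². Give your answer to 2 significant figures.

1.1e-06 W/m²

L = 10·log₁₀(I/I₀) ⇒ I = I₀·10^(L/10) = 10⁻¹² × 10^6.04.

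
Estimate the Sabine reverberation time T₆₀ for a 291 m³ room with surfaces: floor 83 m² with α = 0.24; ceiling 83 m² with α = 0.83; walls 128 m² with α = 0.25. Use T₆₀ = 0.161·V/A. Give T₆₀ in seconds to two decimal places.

0.39 s

Summing Sᵢαᵢ: 83·0.24 + 83·0.83 + 128·0.25 = 120.81 m².
T₆₀ = 0.161 × 291 / 120.81 = 0.388 s.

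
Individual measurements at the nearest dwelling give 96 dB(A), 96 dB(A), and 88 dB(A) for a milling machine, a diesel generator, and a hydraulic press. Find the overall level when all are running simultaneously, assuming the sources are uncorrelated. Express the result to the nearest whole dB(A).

99 dB(A)

Incoherent sources combine by intensity addition: L_total = 10·log₁₀(Σ 10^(L_i/10)).
Σ 10^(L/10) = 10^(96/10) + 10^(96/10) + 10^(88/10) = 8.593e+09.
L_total = 10·log₁₀(8.593e+09) = 99.34 dB(A).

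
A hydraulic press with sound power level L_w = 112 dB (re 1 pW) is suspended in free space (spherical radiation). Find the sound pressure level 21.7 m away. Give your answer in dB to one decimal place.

74.3 dB

Free-field spherical radiation: L_p = L_w − 10·log₁₀(4π·r²), r = 21.7 m.
4π·r² = 5917 m², 10·log₁₀ of that is 37.721 dB.
L_p = 112 − 37.721 = 74.28 dB.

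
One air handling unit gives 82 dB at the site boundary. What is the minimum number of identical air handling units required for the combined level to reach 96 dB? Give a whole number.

The shortfall is 96 − 82 = 14.0 dB, and N units add 10·log₁₀ N, so need 10·log₁₀ N ≥ 14.0.
N ≥ 10^(14.0/10) = 25.119, so N = 26.

26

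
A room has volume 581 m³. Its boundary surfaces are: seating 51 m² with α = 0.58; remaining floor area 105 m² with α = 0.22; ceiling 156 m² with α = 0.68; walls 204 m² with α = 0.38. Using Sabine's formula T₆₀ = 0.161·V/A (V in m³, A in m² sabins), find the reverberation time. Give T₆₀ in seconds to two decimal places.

Summing Sᵢαᵢ: 51·0.58 + 105·0.22 + 156·0.68 + 204·0.38 = 236.28 m².
T₆₀ = 0.161·V/A = 0.161·581/236.28 = 0.396 s.

0.40 s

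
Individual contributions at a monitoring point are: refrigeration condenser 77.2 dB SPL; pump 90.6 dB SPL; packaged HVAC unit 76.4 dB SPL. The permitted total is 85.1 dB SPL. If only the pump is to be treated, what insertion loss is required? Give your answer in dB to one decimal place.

7.0 dB

Fixed contribution from the other sources: Σ 10^(L/10) = 10^(77.2/10) + 10^(76.4/10) = 9.613e+07 (79.83 dB SPL).
To meet 85.1 dB SPL overall, the treated pump may contribute at most 10^(85.1/10) − 9.613e+07 = 2.275e+08, i.e. 83.57 dB SPL.
So the pump must be reduced from 90.6 to 83.57 dB SPL: IL = 7.03 dB.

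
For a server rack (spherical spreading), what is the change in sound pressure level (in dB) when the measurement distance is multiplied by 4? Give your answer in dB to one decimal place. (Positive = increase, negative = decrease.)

With spherical spreading the level changes by −20·log₁₀(r₂/r₁).
ΔL = −20·log₁₀(4) = -12.04 dB.

-12.0 dB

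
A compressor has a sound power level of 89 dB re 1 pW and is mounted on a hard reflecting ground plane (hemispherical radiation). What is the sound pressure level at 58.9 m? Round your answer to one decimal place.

45.6 dB

Free-field hemispherical radiation: L_p = L_w − 10·log₁₀(2π·r²), r = 58.9 m.
2π·r² = 2.18e+04 m², 10·log₁₀ of that is 43.384 dB.
L_p = 89 − 43.384 = 45.62 dB.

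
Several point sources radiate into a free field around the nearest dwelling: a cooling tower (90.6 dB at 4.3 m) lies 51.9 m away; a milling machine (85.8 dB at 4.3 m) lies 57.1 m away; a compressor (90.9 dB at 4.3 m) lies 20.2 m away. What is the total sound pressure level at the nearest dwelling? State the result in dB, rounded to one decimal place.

Apply inverse-square spreading to bring every level to the receiver, then sum 10^(L/10).
cooling tower: 90.6 − 20·log₁₀(51.9/4.3) = 90.6 − 21.63 = 68.97 dB.
milling machine: 85.8 − 20·log₁₀(57.1/4.3) = 85.8 − 22.46 = 63.34 dB.
compressor: 90.9 − 20·log₁₀(20.2/4.3) = 90.9 − 13.44 = 77.46 dB.
Σ 10^(L/10) = 6.579e+07 → L_total = 10·log₁₀(6.579e+07) = 78.18 dB.

78.2 dB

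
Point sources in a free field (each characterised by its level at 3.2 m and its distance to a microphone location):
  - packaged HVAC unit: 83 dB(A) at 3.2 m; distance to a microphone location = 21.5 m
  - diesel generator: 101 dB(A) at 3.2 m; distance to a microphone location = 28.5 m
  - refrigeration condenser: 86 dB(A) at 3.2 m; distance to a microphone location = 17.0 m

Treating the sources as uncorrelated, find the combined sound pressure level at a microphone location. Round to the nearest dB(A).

82 dB(A)

First find each source's level at the receiver (point-source: −20·log₁₀(r/r_ref)), then combine on an intensity basis.
packaged HVAC unit: 83 − 20·log₁₀(21.5/3.2) = 83 − 16.55 = 66.45 dB(A).
diesel generator: 101 − 20·log₁₀(28.5/3.2) = 101 − 18.99 = 82.01 dB(A).
refrigeration condenser: 86 − 20·log₁₀(17.0/3.2) = 86 − 14.51 = 71.49 dB(A).
Σ 10^(L/10) = 1.772e+08 → L_total = 10·log₁₀(1.772e+08) = 82.49 dB(A).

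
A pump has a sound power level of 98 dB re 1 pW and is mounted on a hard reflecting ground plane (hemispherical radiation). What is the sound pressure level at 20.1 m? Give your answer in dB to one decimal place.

64.0 dB

The power spreads over a hemisphere of area 2π·r², so L_p = L_w − 10·log₁₀(2π·r²).
2π·r² = 2538 m², 10·log₁₀ of that is 34.046 dB.
L_p = 98 − 34.046 = 63.95 dB.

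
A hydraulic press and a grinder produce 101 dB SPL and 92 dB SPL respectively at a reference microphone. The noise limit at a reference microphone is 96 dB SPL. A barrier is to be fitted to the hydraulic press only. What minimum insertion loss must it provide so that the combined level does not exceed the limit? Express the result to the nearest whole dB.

7 dB

Fixed contribution from the other source: Σ 10^(L/10) = 10^(92/10) = 1.585e+09 (92.00 dB SPL).
To meet 96 dB SPL overall, the treated hydraulic press may contribute at most 10^(96/10) − 1.585e+09 = 2.396e+09, i.e. 93.80 dB SPL.
Required insertion loss = 101 − 93.80 = 7.20 dB.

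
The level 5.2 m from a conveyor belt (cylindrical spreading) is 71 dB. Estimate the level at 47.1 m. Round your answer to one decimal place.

61.4 dB

For a line source, L₂ = L₁ − 10·log₁₀(r₂/r₁).
L₂ = 71 − 10·log₁₀(47.1/5.2) = 71 − 9.570 = 61.43 dB.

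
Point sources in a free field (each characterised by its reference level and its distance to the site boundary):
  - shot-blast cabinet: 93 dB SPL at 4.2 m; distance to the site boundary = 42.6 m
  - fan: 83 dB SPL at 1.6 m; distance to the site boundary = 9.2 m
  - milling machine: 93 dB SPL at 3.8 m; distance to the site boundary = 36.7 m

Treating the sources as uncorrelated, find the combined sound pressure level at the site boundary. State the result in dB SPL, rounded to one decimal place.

First find each source's level at the receiver (point-source: −20·log₁₀(r/r_ref)), then combine on an intensity basis.
shot-blast cabinet: 93 − 20·log₁₀(42.6/4.2) = 93 − 20.12 = 72.88 dB SPL.
fan: 83 − 20·log₁₀(9.2/1.6) = 83 − 15.19 = 67.81 dB SPL.
milling machine: 93 − 20·log₁₀(36.7/3.8) = 93 − 19.70 = 73.30 dB SPL.
Σ 10^(L/10) = 4.682e+07 → L_total = 10·log₁₀(4.682e+07) = 76.70 dB SPL.

76.7 dB SPL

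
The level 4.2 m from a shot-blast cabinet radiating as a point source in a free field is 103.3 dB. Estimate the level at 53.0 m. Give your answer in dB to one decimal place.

Spherical spreading from a point source gives a 20·log₁₀(r₂/r₁) drop.
L₂ = 103.3 − 20·log₁₀(53.0/4.2) = 103.3 − 22.021 = 81.28 dB.

81.3 dB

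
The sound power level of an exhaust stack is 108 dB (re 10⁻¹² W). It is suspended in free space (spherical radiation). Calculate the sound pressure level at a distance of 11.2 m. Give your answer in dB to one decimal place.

76.0 dB

L_p = L_w − 10·log₁₀(4π·r²) with r = 11.2 m.
4π·r² = 1576 m², 10·log₁₀ of that is 31.976 dB.
L_p = 108 − 31.976 = 76.02 dB.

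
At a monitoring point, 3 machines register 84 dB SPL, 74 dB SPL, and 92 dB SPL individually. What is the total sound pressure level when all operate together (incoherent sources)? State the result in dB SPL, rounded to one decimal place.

92.7 dB SPL

Incoherent sources combine by intensity addition: L_total = 10·log₁₀(Σ 10^(L_i/10)).
Σ 10^(L/10) = 10^(84/10) + 10^(74/10) + 10^(92/10) = 1.861e+09.
L_total = 10·log₁₀(1.861e+09) = 92.70 dB SPL.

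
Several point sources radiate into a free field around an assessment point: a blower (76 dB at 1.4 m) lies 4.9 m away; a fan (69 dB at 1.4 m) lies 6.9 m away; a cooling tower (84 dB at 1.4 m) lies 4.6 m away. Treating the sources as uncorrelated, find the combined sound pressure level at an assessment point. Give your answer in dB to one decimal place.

Propagate each source to the receiver with L = L_ref − 20·log₁₀(r/r_ref), then add intensities.
blower: 76 − 20·log₁₀(4.9/1.4) = 76 − 10.88 = 65.12 dB.
fan: 69 − 20·log₁₀(6.9/1.4) = 69 − 13.85 = 55.15 dB.
cooling tower: 84 − 20·log₁₀(4.6/1.4) = 84 − 10.33 = 73.67 dB.
Σ 10^(L/10) = 2.684e+07 → L_total = 10·log₁₀(2.684e+07) = 74.29 dB.

74.3 dB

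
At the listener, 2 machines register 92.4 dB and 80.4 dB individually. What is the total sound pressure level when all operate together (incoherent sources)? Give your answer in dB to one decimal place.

92.7 dB

For uncorrelated sources the intensities add, so convert each level to linear form, sum, and take 10·log₁₀ of the total.
Σ 10^(L/10) = 10^(92.4/10) + 10^(80.4/10) = 1.847e+09.
L_total = 10·log₁₀(1.847e+09) = 92.67 dB.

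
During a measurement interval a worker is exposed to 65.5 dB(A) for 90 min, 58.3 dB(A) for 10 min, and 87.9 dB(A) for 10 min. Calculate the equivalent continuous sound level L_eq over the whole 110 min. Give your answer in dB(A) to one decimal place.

L_eq = 10·log₁₀[(1/T)·Σ tᵢ·10^(Lᵢ/10)] with T = 110 min.
Σ tᵢ·10^(Lᵢ/10) = 90·10^(65.5/10) + 10·10^(58.3/10) + 10·10^(87.9/10) = 6.492e+09.
L_eq = 10·log₁₀(6.492e+09/110) = 77.71 dB(A).

77.7 dB(A)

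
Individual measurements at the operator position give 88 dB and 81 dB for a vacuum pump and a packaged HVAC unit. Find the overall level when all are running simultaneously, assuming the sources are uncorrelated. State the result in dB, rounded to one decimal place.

88.8 dB

Incoherent sources combine by intensity addition: L_total = 10·log₁₀(Σ 10^(L_i/10)).
Σ 10^(L/10) = 10^(88/10) + 10^(81/10) = 7.568e+08.
L_total = 10·log₁₀(7.568e+08) = 88.79 dB.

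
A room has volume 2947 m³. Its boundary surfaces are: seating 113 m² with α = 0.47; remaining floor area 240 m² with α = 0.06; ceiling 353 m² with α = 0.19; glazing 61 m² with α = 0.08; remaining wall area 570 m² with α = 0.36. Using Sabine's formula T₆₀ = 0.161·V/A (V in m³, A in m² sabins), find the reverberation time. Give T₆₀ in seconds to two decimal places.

1.38 s

Summing Sᵢαᵢ: 113·0.47 + 240·0.06 + 353·0.19 + 61·0.08 + 570·0.36 = 344.66 m².
T₆₀ = 0.161·V/A = 0.161·2947/344.66 = 1.377 s.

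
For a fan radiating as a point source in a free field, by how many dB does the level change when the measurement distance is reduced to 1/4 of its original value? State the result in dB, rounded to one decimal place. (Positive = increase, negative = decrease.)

A point source loses 6 dB per doubling of distance; generally ΔL = −20·log₁₀(r₂/r₁).
ΔL = −20·log₁₀(0.25) = +12.04 dB.

+12.0 dB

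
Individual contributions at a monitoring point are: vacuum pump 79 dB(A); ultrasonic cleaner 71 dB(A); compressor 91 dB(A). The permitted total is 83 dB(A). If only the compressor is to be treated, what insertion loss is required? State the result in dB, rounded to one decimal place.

The untreated sources together contribute 10^(79/10) + 10^(71/10) = 9.202e+07, i.e. 79.64 dB(A).
To meet 83 dB(A) overall, the treated compressor may contribute at most 10^(83/10) − 9.202e+07 = 1.075e+08, i.e. 80.31 dB(A).
So the compressor must be reduced from 91 to 80.31 dB(A): IL = 10.69 dB.

10.7 dB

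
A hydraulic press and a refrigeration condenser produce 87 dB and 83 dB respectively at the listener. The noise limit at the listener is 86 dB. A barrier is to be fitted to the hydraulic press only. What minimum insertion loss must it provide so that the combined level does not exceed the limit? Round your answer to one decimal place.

The untreated sources together contribute 10^(83/10) = 1.995e+08, i.e. 83.00 dB.
The limit corresponds to 10^(86/10) = 3.981e+08; subtracting the fixed part leaves 1.986e+08 for the hydraulic press, i.e. 82.98 dB.
Required insertion loss = 87 − 82.98 = 4.02 dB.

4.0 dB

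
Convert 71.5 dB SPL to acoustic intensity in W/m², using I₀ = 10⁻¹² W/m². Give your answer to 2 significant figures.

I/I₀ = 10^(71.5/10) = 1.413e+07, so I = 1.413e+07 × 10⁻¹² W/m².

1.4e-05 W/m²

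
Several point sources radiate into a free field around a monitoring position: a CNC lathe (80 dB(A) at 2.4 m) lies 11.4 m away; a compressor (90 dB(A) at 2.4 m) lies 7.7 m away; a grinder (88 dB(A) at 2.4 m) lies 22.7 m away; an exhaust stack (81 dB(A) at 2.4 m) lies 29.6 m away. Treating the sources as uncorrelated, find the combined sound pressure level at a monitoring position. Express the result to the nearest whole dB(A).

Apply inverse-square spreading to bring every level to the receiver, then sum 10^(L/10).
CNC lathe: 80 − 20·log₁₀(11.4/2.4) = 80 − 13.53 = 66.47 dB(A).
compressor: 90 − 20·log₁₀(7.7/2.4) = 90 − 10.13 = 79.87 dB(A).
grinder: 88 − 20·log₁₀(22.7/2.4) = 88 − 19.52 = 68.48 dB(A).
exhaust stack: 81 − 20·log₁₀(29.6/2.4) = 81 − 21.82 = 59.18 dB(A).
Σ 10^(L/10) = 1.095e+08 → L_total = 10·log₁₀(1.095e+08) = 80.39 dB(A).

80 dB(A)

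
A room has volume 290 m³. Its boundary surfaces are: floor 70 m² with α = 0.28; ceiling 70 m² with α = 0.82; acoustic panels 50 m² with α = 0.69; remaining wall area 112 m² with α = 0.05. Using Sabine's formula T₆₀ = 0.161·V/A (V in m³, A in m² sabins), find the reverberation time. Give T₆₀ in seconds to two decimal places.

Summing Sᵢαᵢ: 70·0.28 + 70·0.82 + 50·0.69 + 112·0.05 = 117.10 m².
T₆₀ = 0.161·V/A = 0.161·290/117.10 = 0.399 s.

0.40 s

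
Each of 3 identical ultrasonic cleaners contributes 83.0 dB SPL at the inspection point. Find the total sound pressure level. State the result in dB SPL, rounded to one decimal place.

N identical incoherent sources raise the level by 10·log₁₀ N.
L_total = 83.0 + 10·log₁₀(3) = 83.0 + 4.771 = 87.77 dB SPL.

87.8 dB SPL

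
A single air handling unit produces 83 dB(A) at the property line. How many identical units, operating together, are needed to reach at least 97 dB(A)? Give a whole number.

The shortfall is 97 − 83 = 14.0 dB, and N units add 10·log₁₀ N, so need 10·log₁₀ N ≥ 14.0.
N ≥ 10^(14.0/10) = 25.119, so N = 26.

26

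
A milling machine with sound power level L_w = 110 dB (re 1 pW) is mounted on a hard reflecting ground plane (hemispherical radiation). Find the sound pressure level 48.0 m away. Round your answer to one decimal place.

Free-field hemispherical radiation: L_p = L_w − 10·log₁₀(2π·r²), r = 48.0 m.
2π·r² = 1.448e+04 m², 10·log₁₀ of that is 41.607 dB.
L_p = 110 − 41.607 = 68.39 dB.

68.4 dB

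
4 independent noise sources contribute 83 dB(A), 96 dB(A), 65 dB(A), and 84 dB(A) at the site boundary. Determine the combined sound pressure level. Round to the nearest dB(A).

96 dB(A)

Incoherent sources combine by intensity addition: L_total = 10·log₁₀(Σ 10^(L_i/10)).
Σ 10^(L/10) = 10^(83/10) + 10^(96/10) + 10^(65/10) + 10^(84/10) = 4.435e+09.
L_total = 10·log₁₀(4.435e+09) = 96.47 dB(A).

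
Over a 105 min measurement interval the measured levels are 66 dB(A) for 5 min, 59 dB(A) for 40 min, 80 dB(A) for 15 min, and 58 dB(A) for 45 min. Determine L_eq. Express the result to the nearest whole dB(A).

Weight each interval's intensity by its duration and average over T = 105 min:
Σ tᵢ·10^(Lᵢ/10) = 5·10^(66/10) + 40·10^(59/10) + 15·10^(80/10) + 45·10^(58/10) = 1.580e+09.
L_eq = 10·log₁₀(1.580e+09/105) = 71.77 dB(A).

72 dB(A)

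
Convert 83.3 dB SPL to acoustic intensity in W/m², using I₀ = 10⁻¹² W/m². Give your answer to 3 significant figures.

0.000214 W/m²

I = I₀·10^(L/10) = 10⁻¹² × 10^(83.3/10) = 10^(-3.670).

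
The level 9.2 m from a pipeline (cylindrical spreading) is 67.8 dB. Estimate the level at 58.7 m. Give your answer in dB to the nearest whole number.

60 dB

Cylindrical spreading from a line source gives a 10·log₁₀(r₂/r₁) drop.
L₂ = 67.8 − 10·log₁₀(58.7/9.2) = 67.8 − 8.049 = 59.75 dB.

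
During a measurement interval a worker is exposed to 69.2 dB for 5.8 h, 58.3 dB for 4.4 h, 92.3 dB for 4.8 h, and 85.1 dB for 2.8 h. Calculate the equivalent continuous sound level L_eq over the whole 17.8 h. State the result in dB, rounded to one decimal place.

The energy average is taken in the linear domain: L_eq = 10·log₁₀[(Σ tᵢ·10^(Lᵢ/10))/T], T = 17.8 h.
Σ tᵢ·10^(Lᵢ/10) = 5.8·10^(69.2/10) + 4.4·10^(58.3/10) + 4.8·10^(92.3/10) + 2.8·10^(85.1/10) = 9.109e+09.
L_eq = 10·log₁₀(9.109e+09/17.8) = 87.09 dB.

87.1 dB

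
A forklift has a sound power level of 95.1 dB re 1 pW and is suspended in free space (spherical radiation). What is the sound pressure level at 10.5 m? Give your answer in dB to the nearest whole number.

L_p = L_w − 10·log₁₀(4π·r²) with r = 10.5 m.
4π·r² = 1385 m², 10·log₁₀ of that is 31.416 dB.
L_p = 95.1 − 31.416 = 63.68 dB.

64 dB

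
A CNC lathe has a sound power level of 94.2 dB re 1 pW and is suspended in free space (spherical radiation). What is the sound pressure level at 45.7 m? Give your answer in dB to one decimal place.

L_p = L_w − 10·log₁₀(4π·r²) with r = 45.7 m.
4π·r² = 2.624e+04 m², 10·log₁₀ of that is 44.190 dB.
L_p = 94.2 − 44.190 = 50.01 dB.

50.0 dB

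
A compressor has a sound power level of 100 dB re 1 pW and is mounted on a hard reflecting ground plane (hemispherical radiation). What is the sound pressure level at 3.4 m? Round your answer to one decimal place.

L_p = L_w − 10·log₁₀(2π·r²) with r = 3.4 m.
2π·r² = 72.63 m², 10·log₁₀ of that is 18.611 dB.
L_p = 100 − 18.611 = 81.39 dB.

81.4 dB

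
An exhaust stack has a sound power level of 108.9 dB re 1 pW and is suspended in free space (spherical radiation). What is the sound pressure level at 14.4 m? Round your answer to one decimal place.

74.7 dB

The power spreads over a sphere of area 4π·r², so L_p = L_w − 10·log₁₀(4π·r²).
4π·r² = 2606 m², 10·log₁₀ of that is 34.159 dB.
L_p = 108.9 − 34.159 = 74.74 dB.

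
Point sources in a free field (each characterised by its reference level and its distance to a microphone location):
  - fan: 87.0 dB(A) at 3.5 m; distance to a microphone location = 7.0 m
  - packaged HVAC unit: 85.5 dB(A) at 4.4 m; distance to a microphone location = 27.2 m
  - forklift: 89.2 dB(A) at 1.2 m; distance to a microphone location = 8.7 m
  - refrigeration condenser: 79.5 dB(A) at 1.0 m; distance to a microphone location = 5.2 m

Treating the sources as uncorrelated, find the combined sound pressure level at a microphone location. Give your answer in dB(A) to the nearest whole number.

82 dB(A)

First find each source's level at the receiver (point-source: −20·log₁₀(r/r_ref)), then combine on an intensity basis.
fan: 87.0 − 20·log₁₀(7.0/3.5) = 87.0 − 6.02 = 80.98 dB(A).
packaged HVAC unit: 85.5 − 20·log₁₀(27.2/4.4) = 85.5 − 15.82 = 69.68 dB(A).
forklift: 89.2 − 20·log₁₀(8.7/1.2) = 89.2 − 17.21 = 71.99 dB(A).
refrigeration condenser: 79.5 − 20·log₁₀(5.2/1.0) = 79.5 − 14.32 = 65.18 dB(A).
Σ 10^(L/10) = 1.537e+08 → L_total = 10·log₁₀(1.537e+08) = 81.87 dB(A).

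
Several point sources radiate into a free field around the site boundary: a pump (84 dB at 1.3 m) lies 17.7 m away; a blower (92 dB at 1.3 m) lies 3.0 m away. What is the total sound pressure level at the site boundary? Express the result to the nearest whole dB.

85 dB

First find each source's level at the receiver (point-source: −20·log₁₀(r/r_ref)), then combine on an intensity basis.
pump: 84 − 20·log₁₀(17.7/1.3) = 84 − 22.68 = 61.32 dB.
blower: 92 − 20·log₁₀(3.0/1.3) = 92 − 7.26 = 84.74 dB.
Σ 10^(L/10) = 2.990e+08 → L_total = 10·log₁₀(2.990e+08) = 84.76 dB.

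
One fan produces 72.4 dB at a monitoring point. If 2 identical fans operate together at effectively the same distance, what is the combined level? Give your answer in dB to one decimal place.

With 2 equal, uncorrelated contributions the intensity is 2× that of one unit, giving a rise of 10·log₁₀ 2.
L_total = 72.4 + 10·log₁₀(2) = 72.4 + 3.010 = 75.41 dB.

75.4 dB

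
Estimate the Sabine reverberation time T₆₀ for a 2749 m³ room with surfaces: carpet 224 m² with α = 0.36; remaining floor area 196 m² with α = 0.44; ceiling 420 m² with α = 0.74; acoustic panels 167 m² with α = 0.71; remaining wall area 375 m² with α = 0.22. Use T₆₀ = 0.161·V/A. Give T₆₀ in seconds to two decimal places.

0.65 s

Summing Sᵢαᵢ: 224·0.36 + 196·0.44 + 420·0.74 + 167·0.71 + 375·0.22 = 678.75 m².
T₆₀ = 0.161·V/A = 0.161·2749/678.75 = 0.652 s.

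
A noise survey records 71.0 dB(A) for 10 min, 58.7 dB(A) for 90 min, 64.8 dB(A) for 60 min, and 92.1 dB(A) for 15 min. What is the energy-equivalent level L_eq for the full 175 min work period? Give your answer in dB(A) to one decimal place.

Weight each interval's intensity by its duration and average over T = 175 min:
Σ tᵢ·10^(Lᵢ/10) = 10·10^(71.0/10) + 90·10^(58.7/10) + 60·10^(64.8/10) + 15·10^(92.1/10) = 2.470e+10.
L_eq = 10·log₁₀(2.470e+10/175) = 81.50 dB(A).

81.5 dB(A)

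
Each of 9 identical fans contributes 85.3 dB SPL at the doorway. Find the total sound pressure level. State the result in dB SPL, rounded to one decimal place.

94.8 dB SPL

N identical incoherent sources raise the level by 10·log₁₀ N.
L_total = 85.3 + 10·log₁₀(9) = 85.3 + 9.542 = 94.84 dB SPL.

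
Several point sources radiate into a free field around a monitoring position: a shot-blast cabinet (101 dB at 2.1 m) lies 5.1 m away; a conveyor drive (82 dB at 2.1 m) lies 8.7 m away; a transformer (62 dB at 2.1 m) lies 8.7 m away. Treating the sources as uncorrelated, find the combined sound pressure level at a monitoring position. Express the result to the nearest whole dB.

93 dB

First find each source's level at the receiver (point-source: −20·log₁₀(r/r_ref)), then combine on an intensity basis.
shot-blast cabinet: 101 − 20·log₁₀(5.1/2.1) = 101 − 7.71 = 93.29 dB.
conveyor drive: 82 − 20·log₁₀(8.7/2.1) = 82 − 12.35 = 69.65 dB.
transformer: 62 − 20·log₁₀(8.7/2.1) = 62 − 12.35 = 49.65 dB.
Σ 10^(L/10) = 2.144e+09 → L_total = 10·log₁₀(2.144e+09) = 93.31 dB.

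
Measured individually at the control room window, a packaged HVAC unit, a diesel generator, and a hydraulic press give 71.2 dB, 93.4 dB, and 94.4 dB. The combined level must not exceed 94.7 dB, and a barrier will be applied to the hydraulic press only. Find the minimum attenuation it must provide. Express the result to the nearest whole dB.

6 dB

Fixed contribution from the other sources: Σ 10^(L/10) = 10^(71.2/10) + 10^(93.4/10) = 2.201e+09 (93.43 dB).
The limit corresponds to 10^(94.7/10) = 2.951e+09; subtracting the fixed part leaves 7.503e+08 for the hydraulic press, i.e. 88.75 dB.
Required insertion loss = 94.4 − 88.75 = 5.65 dB.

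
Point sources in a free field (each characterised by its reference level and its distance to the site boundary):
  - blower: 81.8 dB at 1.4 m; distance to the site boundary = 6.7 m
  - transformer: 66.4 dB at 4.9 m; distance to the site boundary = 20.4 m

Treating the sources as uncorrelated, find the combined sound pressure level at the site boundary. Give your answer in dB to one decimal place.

Apply inverse-square spreading to bring every level to the receiver, then sum 10^(L/10).
blower: 81.8 − 20·log₁₀(6.7/1.4) = 81.8 − 13.60 = 68.20 dB.
transformer: 66.4 − 20·log₁₀(20.4/4.9) = 66.4 − 12.39 = 54.01 dB.
Σ 10^(L/10) = 6.860e+06 → L_total = 10·log₁₀(6.860e+06) = 68.36 dB.

68.4 dB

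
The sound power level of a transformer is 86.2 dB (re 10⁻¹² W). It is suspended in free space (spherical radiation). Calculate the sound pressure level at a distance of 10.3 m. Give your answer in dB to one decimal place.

The power spreads over a sphere of area 4π·r², so L_p = L_w − 10·log₁₀(4π·r²).
4π·r² = 1333 m², 10·log₁₀ of that is 31.249 dB.
L_p = 86.2 − 31.249 = 54.95 dB.

55.0 dB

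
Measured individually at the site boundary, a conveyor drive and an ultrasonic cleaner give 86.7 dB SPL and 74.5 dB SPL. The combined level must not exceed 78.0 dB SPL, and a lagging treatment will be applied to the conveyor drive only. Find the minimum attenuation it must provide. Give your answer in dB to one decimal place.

11.3 dB

Everything except the conveyor drive sums to 10^(74.5/10) = 2.818e+07 in linear terms, 74.50 dB SPL.
To meet 78.0 dB SPL overall, the treated conveyor drive may contribute at most 10^(78.0/10) − 2.818e+07 = 3.491e+07, i.e. 75.43 dB SPL.
So the conveyor drive must be reduced from 86.7 to 75.43 dB SPL: IL = 11.27 dB.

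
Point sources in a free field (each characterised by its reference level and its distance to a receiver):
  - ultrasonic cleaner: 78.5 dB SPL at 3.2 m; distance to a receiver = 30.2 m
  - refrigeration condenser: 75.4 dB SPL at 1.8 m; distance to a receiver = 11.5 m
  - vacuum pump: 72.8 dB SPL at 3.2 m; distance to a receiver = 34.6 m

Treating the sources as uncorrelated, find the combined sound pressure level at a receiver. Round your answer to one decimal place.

Propagate each source to the receiver with L = L_ref − 20·log₁₀(r/r_ref), then add intensities.
ultrasonic cleaner: 78.5 − 20·log₁₀(30.2/3.2) = 78.5 − 19.50 = 59.00 dB SPL.
refrigeration condenser: 75.4 − 20·log₁₀(11.5/1.8) = 75.4 − 16.11 = 59.29 dB SPL.
vacuum pump: 72.8 − 20·log₁₀(34.6/3.2) = 72.8 − 20.68 = 52.12 dB SPL.
Σ 10^(L/10) = 1.807e+06 → L_total = 10·log₁₀(1.807e+06) = 62.57 dB SPL.

62.6 dB SPL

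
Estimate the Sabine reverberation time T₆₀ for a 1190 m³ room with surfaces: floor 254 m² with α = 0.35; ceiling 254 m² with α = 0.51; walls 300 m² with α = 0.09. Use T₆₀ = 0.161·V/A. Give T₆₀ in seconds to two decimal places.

0.78 s

Total absorption A = 254·0.35 + 254·0.51 + 300·0.09 = 245.44 m² sabins.
T₆₀ = 0.161 × 1190 / 245.44 = 0.781 s.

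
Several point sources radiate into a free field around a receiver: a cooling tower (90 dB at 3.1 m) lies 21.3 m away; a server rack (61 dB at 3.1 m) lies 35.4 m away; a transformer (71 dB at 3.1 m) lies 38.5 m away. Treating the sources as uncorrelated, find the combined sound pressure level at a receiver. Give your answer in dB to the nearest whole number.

73 dB

Propagate each source to the receiver with L = L_ref − 20·log₁₀(r/r_ref), then add intensities.
cooling tower: 90 − 20·log₁₀(21.3/3.1) = 90 − 16.74 = 73.26 dB.
server rack: 61 − 20·log₁₀(35.4/3.1) = 61 − 21.15 = 39.85 dB.
transformer: 71 − 20·log₁₀(38.5/3.1) = 71 − 21.88 = 49.12 dB.
Σ 10^(L/10) = 2.127e+07 → L_total = 10·log₁₀(2.127e+07) = 73.28 dB.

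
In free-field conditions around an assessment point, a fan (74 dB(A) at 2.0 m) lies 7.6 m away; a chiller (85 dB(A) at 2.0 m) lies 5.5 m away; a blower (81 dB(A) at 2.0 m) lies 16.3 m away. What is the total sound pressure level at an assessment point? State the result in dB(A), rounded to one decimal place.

76.6 dB(A)

First find each source's level at the receiver (point-source: −20·log₁₀(r/r_ref)), then combine on an intensity basis.
fan: 74 − 20·log₁₀(7.6/2.0) = 74 − 11.60 = 62.40 dB(A).
chiller: 85 − 20·log₁₀(5.5/2.0) = 85 − 8.79 = 76.21 dB(A).
blower: 81 − 20·log₁₀(16.3/2.0) = 81 − 18.22 = 62.78 dB(A).
Σ 10^(L/10) = 4.545e+07 → L_total = 10·log₁₀(4.545e+07) = 76.58 dB(A).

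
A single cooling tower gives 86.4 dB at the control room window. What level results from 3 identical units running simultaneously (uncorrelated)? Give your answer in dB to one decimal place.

With 3 equal, uncorrelated contributions the intensity is 3× that of one unit, giving a rise of 10·log₁₀ 3.
L_total = 86.4 + 10·log₁₀(3) = 86.4 + 4.771 = 91.17 dB.

91.2 dB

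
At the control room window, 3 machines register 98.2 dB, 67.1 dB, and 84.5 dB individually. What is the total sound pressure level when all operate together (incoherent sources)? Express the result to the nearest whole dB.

For uncorrelated sources the intensities add, so convert each level to linear form, sum, and take 10·log₁₀ of the total.
Σ 10^(L/10) = 10^(98.2/10) + 10^(67.1/10) + 10^(84.5/10) = 6.894e+09.
L_total = 10·log₁₀(6.894e+09) = 98.38 dB.

98 dB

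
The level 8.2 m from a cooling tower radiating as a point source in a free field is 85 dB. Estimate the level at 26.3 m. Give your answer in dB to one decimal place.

For a point source, L₂ = L₁ − 20·log₁₀(r₂/r₁).
L₂ = 85 − 20·log₁₀(26.3/8.2) = 85 − 10.123 = 74.88 dB.

74.9 dB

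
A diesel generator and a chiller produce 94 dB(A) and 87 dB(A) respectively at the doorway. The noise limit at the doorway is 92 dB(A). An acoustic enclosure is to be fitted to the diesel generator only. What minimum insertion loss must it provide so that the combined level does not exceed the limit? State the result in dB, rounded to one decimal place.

3.7 dB

The untreated sources together contribute 10^(87/10) = 5.012e+08, i.e. 87.00 dB(A).
To meet 92 dB(A) overall, the treated diesel generator may contribute at most 10^(92/10) − 5.012e+08 = 1.084e+09, i.e. 90.35 dB(A).
Required insertion loss = 94 − 90.35 = 3.65 dB.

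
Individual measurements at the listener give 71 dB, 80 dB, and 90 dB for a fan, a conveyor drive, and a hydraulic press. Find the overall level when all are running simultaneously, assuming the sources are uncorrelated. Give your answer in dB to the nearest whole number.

90 dB

For uncorrelated sources the intensities add, so convert each level to linear form, sum, and take 10·log₁₀ of the total.
Σ 10^(L/10) = 10^(71/10) + 10^(80/10) + 10^(90/10) = 1.113e+09.
L_total = 10·log₁₀(1.113e+09) = 90.46 dB.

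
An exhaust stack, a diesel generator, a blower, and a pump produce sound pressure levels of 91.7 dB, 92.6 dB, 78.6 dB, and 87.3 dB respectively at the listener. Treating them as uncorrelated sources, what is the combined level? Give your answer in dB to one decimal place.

For uncorrelated sources the intensities add, so convert each level to linear form, sum, and take 10·log₁₀ of the total.
Σ 10^(L/10) = 10^(91.7/10) + 10^(92.6/10) + 10^(78.6/10) + 10^(87.3/10) = 3.908e+09.
L_total = 10·log₁₀(3.908e+09) = 95.92 dB.

95.9 dB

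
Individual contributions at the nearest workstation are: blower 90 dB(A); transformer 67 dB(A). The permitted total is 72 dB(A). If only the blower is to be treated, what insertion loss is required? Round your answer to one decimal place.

19.7 dB

Fixed contribution from the other source: Σ 10^(L/10) = 10^(67/10) = 5.012e+06 (67.00 dB(A)).
To meet 72 dB(A) overall, the treated blower may contribute at most 10^(72/10) − 5.012e+06 = 1.084e+07, i.e. 70.35 dB(A).
Required insertion loss = 90 − 70.35 = 19.65 dB.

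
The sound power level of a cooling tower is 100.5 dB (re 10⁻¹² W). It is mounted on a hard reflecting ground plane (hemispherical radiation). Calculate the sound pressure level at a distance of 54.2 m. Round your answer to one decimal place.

The power spreads over a hemisphere of area 2π·r², so L_p = L_w − 10·log₁₀(2π·r²).
2π·r² = 1.846e+04 m², 10·log₁₀ of that is 42.662 dB.
L_p = 100.5 − 42.662 = 57.84 dB.

57.8 dB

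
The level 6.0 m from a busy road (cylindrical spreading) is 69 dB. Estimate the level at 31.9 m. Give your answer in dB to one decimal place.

For a line source, L₂ = L₁ − 10·log₁₀(r₂/r₁).
L₂ = 69 − 10·log₁₀(31.9/6.0) = 69 − 7.256 = 61.74 dB.

61.7 dB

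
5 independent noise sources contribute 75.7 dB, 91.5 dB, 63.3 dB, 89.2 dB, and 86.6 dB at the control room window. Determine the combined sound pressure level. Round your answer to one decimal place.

94.4 dB

For uncorrelated sources the intensities add, so convert each level to linear form, sum, and take 10·log₁₀ of the total.
Σ 10^(L/10) = 10^(75.7/10) + 10^(91.5/10) + 10^(63.3/10) + 10^(89.2/10) + 10^(86.6/10) = 2.741e+09.
L_total = 10·log₁₀(2.741e+09) = 94.38 dB.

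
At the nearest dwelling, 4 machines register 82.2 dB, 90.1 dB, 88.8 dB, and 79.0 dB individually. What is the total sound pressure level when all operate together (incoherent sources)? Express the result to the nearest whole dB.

Incoherent sources combine by intensity addition: L_total = 10·log₁₀(Σ 10^(L_i/10)).
Σ 10^(L/10) = 10^(82.2/10) + 10^(90.1/10) + 10^(88.8/10) + 10^(79.0/10) = 2.027e+09.
L_total = 10·log₁₀(2.027e+09) = 93.07 dB.

93 dB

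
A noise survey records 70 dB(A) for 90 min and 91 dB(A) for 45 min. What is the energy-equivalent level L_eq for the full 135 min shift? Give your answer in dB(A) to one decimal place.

The energy average is taken in the linear domain: L_eq = 10·log₁₀[(Σ tᵢ·10^(Lᵢ/10))/T], T = 135 min.
Σ tᵢ·10^(Lᵢ/10) = 90·10^(70/10) + 45·10^(91/10) = 5.755e+10.
L_eq = 10·log₁₀(5.755e+10/135) = 86.30 dB(A).

86.3 dB(A)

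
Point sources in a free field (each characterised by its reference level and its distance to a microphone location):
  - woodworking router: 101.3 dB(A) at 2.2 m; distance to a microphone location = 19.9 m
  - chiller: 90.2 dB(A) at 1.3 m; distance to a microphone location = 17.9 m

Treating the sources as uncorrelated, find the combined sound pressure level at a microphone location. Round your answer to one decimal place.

First find each source's level at the receiver (point-source: −20·log₁₀(r/r_ref)), then combine on an intensity basis.
woodworking router: 101.3 − 20·log₁₀(19.9/2.2) = 101.3 − 19.13 = 82.17 dB(A).
chiller: 90.2 − 20·log₁₀(17.9/1.3) = 90.2 − 22.78 = 67.42 dB(A).
Σ 10^(L/10) = 1.704e+08 → L_total = 10·log₁₀(1.704e+08) = 82.31 dB(A).

82.3 dB(A)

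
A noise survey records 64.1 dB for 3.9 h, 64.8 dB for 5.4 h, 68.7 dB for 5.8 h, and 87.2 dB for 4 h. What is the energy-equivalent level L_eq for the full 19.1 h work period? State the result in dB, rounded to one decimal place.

The energy average is taken in the linear domain: L_eq = 10·log₁₀[(Σ tᵢ·10^(Lᵢ/10))/T], T = 19.1 h.
Σ tᵢ·10^(Lᵢ/10) = 3.9·10^(64.1/10) + 5.4·10^(64.8/10) + 5.8·10^(68.7/10) + 4·10^(87.2/10) = 2.169e+09.
L_eq = 10·log₁₀(2.169e+09/19.1) = 80.55 dB.

80.6 dB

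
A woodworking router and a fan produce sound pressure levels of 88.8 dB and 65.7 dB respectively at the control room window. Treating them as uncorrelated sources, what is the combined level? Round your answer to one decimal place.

For uncorrelated sources the intensities add, so convert each level to linear form, sum, and take 10·log₁₀ of the total.
Σ 10^(L/10) = 10^(88.8/10) + 10^(65.7/10) = 7.623e+08.
L_total = 10·log₁₀(7.623e+08) = 88.82 dB.

88.8 dB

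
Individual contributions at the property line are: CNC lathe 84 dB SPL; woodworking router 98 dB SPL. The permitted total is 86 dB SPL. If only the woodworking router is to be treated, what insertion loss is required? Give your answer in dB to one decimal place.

16.3 dB

Everything except the woodworking router sums to 10^(84/10) = 2.512e+08 in linear terms, 84.00 dB SPL.
To meet 86 dB SPL overall, the treated woodworking router may contribute at most 10^(86/10) − 2.512e+08 = 1.469e+08, i.e. 81.67 dB SPL.
So the woodworking router must be reduced from 98 to 81.67 dB SPL: IL = 16.33 dB.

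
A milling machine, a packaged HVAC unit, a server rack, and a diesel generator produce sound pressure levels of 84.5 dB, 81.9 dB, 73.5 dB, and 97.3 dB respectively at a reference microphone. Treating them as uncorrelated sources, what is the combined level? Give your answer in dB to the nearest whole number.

For uncorrelated sources the intensities add, so convert each level to linear form, sum, and take 10·log₁₀ of the total.
Σ 10^(L/10) = 10^(84.5/10) + 10^(81.9/10) + 10^(73.5/10) + 10^(97.3/10) = 5.829e+09.
L_total = 10·log₁₀(5.829e+09) = 97.66 dB.

98 dB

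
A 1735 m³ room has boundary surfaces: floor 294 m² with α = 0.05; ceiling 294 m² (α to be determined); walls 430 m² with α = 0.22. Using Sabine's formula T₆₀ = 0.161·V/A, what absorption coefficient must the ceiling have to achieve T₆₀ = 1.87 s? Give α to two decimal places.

Required total absorption A = 0.161·1735/1.87 = 149.38 m².
Absorption from the other surfaces = 294·0.05 + 430·0.22 = 109.30 m², so the ceiling must supply 40.08 m² over 294 m².
α = 40.08/294 = 0.136.

0.14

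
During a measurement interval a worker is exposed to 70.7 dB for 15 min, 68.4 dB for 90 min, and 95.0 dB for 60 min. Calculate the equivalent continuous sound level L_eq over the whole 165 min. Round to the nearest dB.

91 dB

The energy average is taken in the linear domain: L_eq = 10·log₁₀[(Σ tᵢ·10^(Lᵢ/10))/T], T = 165 min.
Σ tᵢ·10^(Lᵢ/10) = 15·10^(70.7/10) + 90·10^(68.4/10) + 60·10^(95.0/10) = 1.905e+11.
L_eq = 10·log₁₀(1.905e+11/165) = 90.62 dB.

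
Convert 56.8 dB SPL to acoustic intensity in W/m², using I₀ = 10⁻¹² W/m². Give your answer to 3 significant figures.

4.79e-07 W/m²

I = I₀·10^(L/10) = 10⁻¹² × 10^(56.8/10) = 10^(-6.320).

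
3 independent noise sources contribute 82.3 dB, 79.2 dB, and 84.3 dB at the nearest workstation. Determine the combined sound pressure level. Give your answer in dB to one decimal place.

87.2 dB

For uncorrelated sources the intensities add, so convert each level to linear form, sum, and take 10·log₁₀ of the total.
Σ 10^(L/10) = 10^(82.3/10) + 10^(79.2/10) + 10^(84.3/10) = 5.222e+08.
L_total = 10·log₁₀(5.222e+08) = 87.18 dB.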